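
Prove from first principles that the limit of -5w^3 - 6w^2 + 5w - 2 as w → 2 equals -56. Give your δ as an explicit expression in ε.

Let ε > 0 be given. We want δ > 0 such that 0 < |w − 2| < δ implies |(-5w^3 - 6w^2 + 5w - 2) + 56| < ε.
(-5w^3 - 6w^2 + 5w - 2) + 56 = -5w^3 - 6w^2 + 5w + 54 = (w − 2)(-5w^2 - 16w - 27).
So |(-5w^3 - 6w^2 + 5w - 2) + 56| = |w − 2|·|-5w^2 - 16w - 27|.
Assume first that |w − 2| < 2, so |w| < 4. Then |-5w^2 - 16w - 27| ≤ 5·4^2 + 16·4 + 27 = 171.
Hence |(-5w^3 - 6w^2 + 5w - 2) + 56| ≤ 171|w − 2| < ε provided |w − 2| < ε/171.
Choosing δ = min(2, ε/171) ensures both conditions, hence |(-5w^3 - 6w^2 + 5w - 2) + 56| < ε.

δ = min(2, ε/171)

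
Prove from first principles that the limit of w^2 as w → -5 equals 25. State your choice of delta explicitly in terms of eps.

Let eps > 0. We seek delta > 0 with 0 < |w + 5| < delta ⇒ |w^2 − 25| < eps.
Factor: w^2 − 25 = (w + 5)(w - 5), so |w^2 − 25| = |w + 5|·|w - 5|.
Restrict delta ≤ 2. Then |w + 5| < 2 gives |w| < 7, so by the triangle inequality |w - 5| ≤ 7 + 5 = 12.
Hence |w^2 − 25| ≤ 12|w + 5|, which is < eps once |w + 5| < eps/12.
Take delta = min(2, eps/12). If 0 < |w + 5| < delta then both bounds hold and |w^2 − 25| ≤ 12|w + 5| < 12·(eps/12) = eps.

delta = min(2, eps/12)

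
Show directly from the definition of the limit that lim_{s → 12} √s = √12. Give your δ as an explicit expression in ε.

Fix ε > 0. We want δ > 0 such that 0 < |s − 12| < δ implies |√s − √12| < ε.
Rationalise: √s − √12 = (s − 12)/(√s + √12), so |√s − √12| = |s − 12|/(√s + √12).
Restrict δ ≤ 12 so that |s − 12| < 12 forces s > 0, and then √s + √12 > √12.
Hence |√s − √12| < |s − 12|/√12, which is < ε once |s − 12| < √12·ε.
Take δ = min(12, √12·ε). If 0 < |s − 12| < δ then s > 0 and |√s − √12| < |s − 12|/√12 < ε.

δ = min(12, √12·ε)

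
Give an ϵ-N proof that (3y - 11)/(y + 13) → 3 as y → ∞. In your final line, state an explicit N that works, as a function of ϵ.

Let ϵ > 0 be given. We seek N > 0 such that y > N implies |(3y - 11)/(y + 13) − 3| < ϵ.
(3y - 11)/(y + 13) − 3 = ((3y - 11) − 3(y + 13)) / ((y + 13)) = -50/((y + 13)).
For y > 0 we have y + 13 > y, so |(3y - 11)/(y + 13) − 3| = 50/((y + 13)) < 50/(y) = 50/y.
Thus |(3y - 11)/(y + 13) − 3| < ϵ whenever y > 50/ϵ.
Take N = 50/ϵ. If y > N then |(3y - 11)/(y + 13) − 3| < 50/y < ϵ.

N = 50/ϵ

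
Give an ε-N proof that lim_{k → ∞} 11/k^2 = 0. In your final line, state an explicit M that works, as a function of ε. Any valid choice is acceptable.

Let ε > 0. For k ≥ 1, |11/k^2 − 0| = 11/k^2.
11/k^2 < ε ⇔ k^2 > 11/ε ⇔ k > (11/ε)^{1/2}.
Take M = (11/ε)^{1/2}. Then k > M implies 11/k^2 < ε.

M = (11/ε)^{1/2}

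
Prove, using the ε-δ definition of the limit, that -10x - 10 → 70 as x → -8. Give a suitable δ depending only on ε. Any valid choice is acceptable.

Fix ε > 0. We need δ > 0 so that 0 < |x + 8| < δ implies |(-10x - 10) − 70| < ε.
|(-10x - 10) − 70| = |-10x - 80| = 10|x + 8|.
So 10|x + 8| < ε exactly when |x + 8| < ε/10.
Take δ = ε/10. If 0 < |x + 8| < δ then |(-10x - 10) − 70| = 10|x + 8| < 10·(ε/10) = ε.

δ = ε/10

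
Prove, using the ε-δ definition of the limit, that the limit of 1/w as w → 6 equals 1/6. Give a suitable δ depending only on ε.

Fix ε > 0. We seek δ > 0 such that 0 < |w − 6| < δ implies |1/w − (1/6)| < ε.
|1/w − (1/6)| = |6 − w|/(6·|w|) = |w − 6|/(6|w|).
Require δ ≤ 3 so that |w| > 6 − 3 = 3, hence 6|w| > 18.
Then |1/w − (1/6)| < |w − 6|/18, which is < ε when |w − 6| < 18ε.
Take δ = min(3, 18ε). Then 0 < |w − 6| < δ gives both |w − 6| < 3 and |w − 6| < 18ε, so |1/w − (1/6)| < ε.

δ = min(3, 18ε)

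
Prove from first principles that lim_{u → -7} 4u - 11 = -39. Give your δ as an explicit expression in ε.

Fix ε > 0. We need δ > 0 so that 0 < |u + 7| < δ implies |(4u - 11) + 39| < ε.
|(4u - 11) + 39| = |4u + 28| = 4|u + 7|.
So 4|u + 7| < ε exactly when |u + 7| < ε/4.
Take δ = ε/4. If 0 < |u + 7| < δ then |(4u - 11) + 39| = 4|u + 7| < 4·(ε/4) = ε.

δ = ε/4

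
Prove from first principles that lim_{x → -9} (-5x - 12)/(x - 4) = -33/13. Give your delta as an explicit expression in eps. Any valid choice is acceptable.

Let eps > 0 be given. We want delta > 0 with 0 < |x + 9| < delta ⇒ |(-5x - 12)/(x - 4) + 33/13| < eps.
Combining over a common denominator, (-5x - 12)/(x - 4) + 33/13 = [(-5x - 12)·(-13) − 33·(x - 4)] / [(-13)·(x - 4)] = 32(x + 9) / ((-13)(x - 4)).
So |(-5x - 12)/(x - 4) + 33/13| = 32|x + 9| / (13·|x − 4|).
Require delta ≤ 13/2, so |x − 4| ≥ |-13| − |x + 9| > 13 − 13/2 = 13/2.
Hence |(-5x - 12)/(x - 4) + 33/13| < 32|x + 9|/(13·(13/2)) = (64/169)|x + 9|, which is < eps once |x + 9| < (169/64)eps.
Take delta = min(13/2, (169/64)eps). Then 0 < |x + 9| < delta forces both bounds, so |(-5x - 12)/(x - 4) + 33/13| < eps.

delta = min(13/2, (169/64)eps)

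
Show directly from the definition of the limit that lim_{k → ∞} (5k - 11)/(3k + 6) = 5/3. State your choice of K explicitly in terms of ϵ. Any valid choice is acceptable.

Suppose ϵ > 0. For k ≥ 1, |(5k - 11)/(3k + 6) − (5/3)| = |-63|/(3(3k + 6)) = 63/(3(3k + 6)).
Since 3k + 6 ≥ 3k for k ≥ 1, this is ≤ 63/(3·3k) = 7/k.
So |(5k - 11)/(3k + 6) − (5/3)| < ϵ whenever k > 7/ϵ.
Take K = 7/ϵ. If k > K then |(5k - 11)/(3k + 6) − (5/3)| ≤ 7/k < ϵ.

K = 7/ϵ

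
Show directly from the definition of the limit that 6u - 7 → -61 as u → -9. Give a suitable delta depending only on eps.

Let eps > 0 be given. We need delta > 0 so that 0 < |u + 9| < delta implies |(6u - 7) + 61| < eps.
Since (6u - 7) + 61 = 6(u + 9), we have |(6u - 7) + 61| = 6|u + 9|.
Thus it suffices that |u + 9| < eps/6.
Choosing delta = eps/6 gives |(6u - 7) + 61| = 6|u + 9| < eps whenever |u + 9| < delta.

delta = eps/6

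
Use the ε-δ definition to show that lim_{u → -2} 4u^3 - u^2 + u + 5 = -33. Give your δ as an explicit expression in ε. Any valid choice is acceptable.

Let ε > 0 be given. We want δ > 0 such that 0 < |u + 2| < δ implies |(4u^3 - u^2 + u + 5) + 33| < ε.
(4u^3 - u^2 + u + 5) + 33 = 4u^3 - u^2 + u + 38 = (u + 2)(4u^2 - 9u + 19).
So |(4u^3 - u^2 + u + 5) + 33| = |u + 2|·|4u^2 - 9u + 19|.
Require δ ≤ 2. Then |u + 2| < 2 gives |u| < 4, and by the triangle inequality |4u^2 - 9u + 19| ≤ 4·4^2 + 9·4 + 19 = 119.
Hence |(4u^3 - u^2 + u + 5) + 33| ≤ 119|u + 2| < ε provided |u + 2| < ε/119.
Choosing δ = min(2, ε/119) ensures both conditions, hence |(4u^3 - u^2 + u + 5) + 33| < ε.

δ = min(2, ε/119)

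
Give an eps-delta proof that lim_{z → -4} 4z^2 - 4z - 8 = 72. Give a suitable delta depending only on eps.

delta = min(1, eps/40)

Fix eps > 0. We want delta > 0 such that 0 < |z + 4| < delta implies |(4z^2 - 4z - 8) − 72| < eps.
(4z^2 - 4z - 8) − 72 = 4z^2 - 4z - 80 = (z + 4)(4z - 20).
So |(4z^2 - 4z - 8) − 72| = |z + 4|·|4z - 20|.
Require delta ≤ 1. Then |z + 4| < 1 gives |z| < 5, and by the triangle inequality |4z - 20| ≤ 4·5 + 20 = 40.
Hence |(4z^2 - 4z - 8) − 72| ≤ 40|z + 4| < eps provided |z + 4| < eps/40.
Choosing delta = min(1, eps/40) ensures both conditions, hence |(4z^2 - 4z - 8) − 72| < eps.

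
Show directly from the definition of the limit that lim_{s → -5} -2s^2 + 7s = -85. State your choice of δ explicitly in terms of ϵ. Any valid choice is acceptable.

Fix ϵ > 0. We want δ > 0 such that 0 < |s + 5| < δ implies |(-2s^2 + 7s) + 85| < ϵ.
(-2s^2 + 7s) + 85 = -2s^2 + 7s + 85 = (s + 5)(-2s + 17).
So |(-2s^2 + 7s) + 85| = |s + 5|·|-2s + 17|.
Assume first that |s + 5| < 2, so |s| < 7. Then |-2s + 17| ≤ 2·7 + 17 = 31.
Hence |(-2s^2 + 7s) + 85| ≤ 31|s + 5| < ϵ provided |s + 5| < ϵ/31.
Take δ = min(2, ϵ/31). Then 0 < |s + 5| < δ gives both |s + 5| < 2 and |s + 5| < ϵ/31, so |(-2s^2 + 7s) + 85| < ϵ.

δ = min(2, ϵ/31)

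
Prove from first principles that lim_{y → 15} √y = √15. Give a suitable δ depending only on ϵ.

Let ϵ > 0 be given. We want δ > 0 such that 0 < |y − 15| < δ implies |√y − √15| < ϵ.
Multiplying by the conjugate, |√y − √15| = |y − 15|/(√y + √15).
Restrict δ ≤ 15 so that |y − 15| < 15 forces y > 0, and then √y + √15 > √15.
Hence |√y − √15| < |y − 15|/√15, which is < ϵ once |y − 15| < √15·ϵ.
Take δ = min(15, √15·ϵ). If 0 < |y − 15| < δ then y > 0 and |√y − √15| < |y − 15|/√15 < ϵ.

δ = min(15, √15·ϵ)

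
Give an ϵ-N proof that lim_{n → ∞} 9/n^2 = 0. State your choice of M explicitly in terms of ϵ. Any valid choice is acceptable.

M = (9/ϵ)^{1/2}

Let ϵ > 0 be given. For n ≥ 1, |9/n^2 − 0| = 9/n^2.
9/n^2 < ϵ ⇔ n^2 > 9/ϵ ⇔ n > (9/ϵ)^{1/2}.
Take M = (9/ϵ)^{1/2}. Then n > M implies 9/n^2 < ϵ.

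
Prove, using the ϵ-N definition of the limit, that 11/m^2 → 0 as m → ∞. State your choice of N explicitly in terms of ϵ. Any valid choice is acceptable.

N = (11/ϵ)^{1/2}

Suppose ϵ > 0. For m ≥ 1, |11/m^2 − 0| = 11/m^2.
11/m^2 < ϵ ⇔ m^2 > 11/ϵ ⇔ m > (11/ϵ)^{1/2}.
Take N = (11/ϵ)^{1/2}. Then m > N implies 11/m^2 < ϵ.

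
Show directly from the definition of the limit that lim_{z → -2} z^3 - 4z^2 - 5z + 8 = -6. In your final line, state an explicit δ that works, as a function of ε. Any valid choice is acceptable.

Let ε > 0 be given. We want δ > 0 such that 0 < |z + 2| < δ implies |(z^3 - 4z^2 - 5z + 8) + 6| < ε.
(z^3 - 4z^2 - 5z + 8) + 6 = z^3 - 4z^2 - 5z + 14 = (z + 2)(z^2 - 6z + 7).
So |(z^3 - 4z^2 - 5z + 8) + 6| = |z + 2|·|z^2 - 6z + 7|.
Require δ ≤ 1. Then |z + 2| < 1 gives |z| < 3, and by the triangle inequality |z^2 - 6z + 7| ≤ 3^2 + 6·3 + 7 = 34.
Hence |(z^3 - 4z^2 - 5z + 8) + 6| ≤ 34|z + 2| < ε provided |z + 2| < ε/34.
Take δ = min(1, ε/34). Then 0 < |z + 2| < δ gives both |z + 2| < 1 and |z + 2| < ε/34, so |(z^3 - 4z^2 - 5z + 8) + 6| < ε.

δ = min(1, ε/34)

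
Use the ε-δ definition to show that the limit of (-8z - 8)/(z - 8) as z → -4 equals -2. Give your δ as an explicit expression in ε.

Let ε > 0 be given. We want δ > 0 with 0 < |z + 4| < δ ⇒ |(-8z - 8)/(z - 8) + 2| < ε.
Combining over a common denominator, (-8z - 8)/(z - 8) + 2 = [(-8z - 8)·(-12) − 24·(z - 8)] / [(-12)·(z - 8)] = 72(z + 4) / ((-12)(z - 8)).
So |(-8z - 8)/(z - 8) + 2| = 72|z + 4| / (12·|z − 8|).
Restrict δ ≤ 6. Then |z + 4| < 6 gives |z − 8| = |(z + 4) + (-12)| ≥ 12 − 6 = 6.
Hence |(-8z - 8)/(z - 8) + 2| < 72|z + 4|/(12·6) = |z + 4|, which is < ε once |z + 4| < ε.
Take δ = min(6, ε). Then 0 < |z + 4| < δ forces both bounds, so |(-8z - 8)/(z - 8) + 2| < ε.

δ = min(6, ε)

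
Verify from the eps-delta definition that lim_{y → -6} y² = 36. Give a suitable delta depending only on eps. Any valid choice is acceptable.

delta = min(1, eps/13)

Let eps > 0 be given. We seek delta > 0 with 0 < |y + 6| < delta ⇒ |y² − 36| < eps.
Factor: y² − 36 = (y + 6)(y - 6), so |y² − 36| = |y + 6|·|y - 6|.
Restrict delta ≤ 1. Then |y + 6| < 1 gives |y| < 7, so by the triangle inequality |y - 6| ≤ 7 + 6 = 13.
Hence |y² − 36| ≤ 13|y + 6|, which is < eps once |y + 6| < eps/13.
Take delta = min(1, eps/13). If 0 < |y + 6| < delta then both bounds hold and |y² − 36| ≤ 13|y + 6| < 13·(eps/13) = eps.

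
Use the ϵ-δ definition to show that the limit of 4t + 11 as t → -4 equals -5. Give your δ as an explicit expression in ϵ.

δ = ϵ/4

Let ϵ > 0. We need δ > 0 so that 0 < |t + 4| < δ implies |(4t + 11) + 5| < ϵ.
Since (4t + 11) + 5 = 4(t + 4), we have |(4t + 11) + 5| = 4|t + 4|.
Thus it suffices that |t + 4| < ϵ/4.
Take δ = ϵ/4. If 0 < |t + 4| < δ then |(4t + 11) + 5| = 4|t + 4| < 4·(ϵ/4) = ϵ.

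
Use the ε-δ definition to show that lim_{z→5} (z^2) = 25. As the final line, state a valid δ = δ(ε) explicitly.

Suppose ε > 0. We seek δ > 0 with 0 < |z − 5| < δ ⇒ |z^2 − 25| < ε.
Factor: z^2 − 25 = (z − 5)(z + 5), so |z^2 − 25| = |z − 5|·|z + 5|.
Restrict δ ≤ 2. Then |z − 5| < 2 gives |z| < 7, so by the triangle inequality |z + 5| ≤ 7 + 5 = 12.
Hence |z^2 − 25| ≤ 12|z − 5|, which is < ε once |z − 5| < ε/12.
Take δ = min(2, ε/12). If 0 < |z − 5| < δ then both bounds hold and |z^2 − 25| ≤ 12|z − 5| < 12·(ε/12) = ε.

δ = min(2, ε/12)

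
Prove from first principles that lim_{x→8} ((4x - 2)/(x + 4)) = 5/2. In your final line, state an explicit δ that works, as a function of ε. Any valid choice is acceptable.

δ = min(6, 4ε)

Let ε > 0 be given. We want δ > 0 with 0 < |x − 8| < δ ⇒ |(4x - 2)/(x + 4) − (5/2)| < ε.
Combining over a common denominator, (4x - 2)/(x + 4) − (5/2) = [(4x - 2)·12 − 30·(x + 4)] / [12·(x + 4)] = 18(x − 8) / (12(x + 4)).
So |(4x - 2)/(x + 4) − (5/2)| = 18|x − 8| / (12·|x + 4|).
Restrict δ ≤ 6. Then |x − 8| < 6 gives |x + 4| = |(x − 8) + 12| ≥ 12 − 6 = 6.
Hence |(4x - 2)/(x + 4) − (5/2)| < 18|x − 8|/(12·6) = (1/4)|x − 8|, which is < ε once |x − 8| < 4ε.
Take δ = min(6, 4ε). Then 0 < |x − 8| < δ forces both bounds, so |(4x - 2)/(x + 4) − (5/2)| < ε.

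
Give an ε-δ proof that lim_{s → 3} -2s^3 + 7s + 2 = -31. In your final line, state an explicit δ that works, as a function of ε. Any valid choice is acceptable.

δ = min(2, ε/91)

Suppose ε > 0. We want δ > 0 such that 0 < |s − 3| < δ implies |(-2s^3 + 7s + 2) + 31| < ε.
(-2s^3 + 7s + 2) + 31 = -2s^3 + 7s + 33 = (s − 3)(-2s^2 - 6s - 11).
So |(-2s^3 + 7s + 2) + 31| = |s − 3|·|-2s^2 - 6s - 11|.
Require δ ≤ 2. Then |s − 3| < 2 gives |s| < 5, and by the triangle inequality |-2s^2 - 6s - 11| ≤ 2·5^2 + 6·5 + 11 = 91.
Hence |(-2s^3 + 7s + 2) + 31| ≤ 91|s − 3| < ε provided |s − 3| < ε/91.
Choosing δ = min(2, ε/91) ensures both conditions, hence |(-2s^3 + 7s + 2) + 31| < ε.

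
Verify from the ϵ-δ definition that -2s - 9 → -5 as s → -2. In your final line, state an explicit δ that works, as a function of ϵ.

Let ϵ > 0. We need δ > 0 so that 0 < |s + 2| < δ implies |(-2s - 9) + 5| < ϵ.
|(-2s - 9) + 5| = |-2s - 4| = 2|s + 2|.
Thus it suffices that |s + 2| < ϵ/2.
Take δ = ϵ/2. If 0 < |s + 2| < δ then |(-2s - 9) + 5| = 2|s + 2| < 2·(ϵ/2) = ϵ.

δ = ϵ/2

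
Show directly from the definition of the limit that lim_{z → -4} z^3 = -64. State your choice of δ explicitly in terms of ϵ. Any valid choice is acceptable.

Suppose ϵ > 0. We seek δ > 0 with 0 < |z + 4| < δ ⇒ |z^3 + 64| < ϵ.
Factor: z^3 + 64 = (z + 4)(z^2 - 4z + 16), so |z^3 + 64| = |z + 4|·|z^2 - 4z + 16|.
Impose δ ≤ 1 so that |z| < 5; then |z^2 - 4z + 16| ≤ 61.
Hence |z^3 + 64| ≤ 61|z + 4|, which is < ϵ once |z + 4| < ϵ/61.
Take δ = min(1, ϵ/61). If 0 < |z + 4| < δ then both bounds hold and |z^3 + 64| ≤ 61|z + 4| < 61·(ϵ/61) = ϵ.

δ = min(1, ϵ/61)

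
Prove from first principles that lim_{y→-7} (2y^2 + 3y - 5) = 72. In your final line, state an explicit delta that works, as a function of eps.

Let eps > 0 be given. We want delta > 0 such that 0 < |y + 7| < delta implies |(2y^2 + 3y - 5) − 72| < eps.
(2y^2 + 3y - 5) − 72 = 2y^2 + 3y - 77 = (y + 7)(2y - 11).
So |(2y^2 + 3y - 5) − 72| = |y + 7|·|2y - 11|.
Require delta ≤ 1. Then |y + 7| < 1 gives |y| < 8, and by the triangle inequality |2y - 11| ≤ 2·8 + 11 = 27.
Hence |(2y^2 + 3y - 5) − 72| ≤ 27|y + 7| < eps provided |y + 7| < eps/27.
Take delta = min(1, eps/27). Then 0 < |y + 7| < delta gives both |y + 7| < 1 and |y + 7| < eps/27, so |(2y^2 + 3y - 5) − 72| < eps.

delta = min(1, eps/27)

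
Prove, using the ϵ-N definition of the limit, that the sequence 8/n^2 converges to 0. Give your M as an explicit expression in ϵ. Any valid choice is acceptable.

Suppose ϵ > 0. For n ≥ 1, |8/n^2 − 0| = 8/n^2.
8/n^2 < ϵ ⇔ n^2 > 8/ϵ ⇔ n > (8/ϵ)^{1/2}.
Take M = (8/ϵ)^{1/2}. Then n > M implies 8/n^2 < ϵ.

M = (8/ϵ)^{1/2}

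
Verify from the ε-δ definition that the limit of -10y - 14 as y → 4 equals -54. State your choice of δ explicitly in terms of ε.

δ = ε/10

Let ε > 0. We need δ > 0 so that 0 < |y − 4| < δ implies |(-10y - 14) + 54| < ε.
|(-10y - 14) + 54| = |-10y + 40| = 10|y − 4|.
So 10|y − 4| < ε exactly when |y − 4| < ε/10.
Take δ = ε/10. If 0 < |y − 4| < δ then |(-10y - 14) + 54| = 10|y − 4| < 10·(ε/10) = ε.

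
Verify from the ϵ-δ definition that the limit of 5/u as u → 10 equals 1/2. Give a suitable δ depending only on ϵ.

Fix ϵ > 0. We seek δ > 0 such that 0 < |u − 10| < δ implies |5/u − (1/2)| < ϵ.
|5/u − (1/2)| = 5·|10 − u|/(10·|u|) = 5|u − 10|/(10|u|).
Restrict δ ≤ 5. Then |u − 10| < 5 gives |u| > 5, so 10|u| > 50.
Then |5/u − (1/2)| < 5|u − 10|/50, which is < ϵ when |u − 10| < 10ϵ.
Take δ = min(5, 10ϵ). Then 0 < |u − 10| < δ gives both |u − 10| < 5 and |u − 10| < 10ϵ, so |5/u − (1/2)| < ϵ.

δ = min(5, 10ϵ)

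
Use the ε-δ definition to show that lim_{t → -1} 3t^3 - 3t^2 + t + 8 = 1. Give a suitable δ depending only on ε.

Let ε > 0 be given. We want δ > 0 such that 0 < |t + 1| < δ implies |(3t^3 - 3t^2 + t + 8) − 1| < ε.
(3t^3 - 3t^2 + t + 8) − 1 = 3t^3 - 3t^2 + t + 7 = (t + 1)(3t^2 - 6t + 7).
So |(3t^3 - 3t^2 + t + 8) − 1| = |t + 1|·|3t^2 - 6t + 7|.
Assume first that |t + 1| < 2, so |t| < 3. Then |3t^2 - 6t + 7| ≤ 3·3^2 + 6·3 + 7 = 52.
Hence |(3t^3 - 3t^2 + t + 8) − 1| ≤ 52|t + 1| < ε provided |t + 1| < ε/52.
Take δ = min(2, ε/52). Then 0 < |t + 1| < δ gives both |t + 1| < 2 and |t + 1| < ε/52, so |(3t^3 - 3t^2 + t + 8) − 1| < ε.

δ = min(2, ε/52)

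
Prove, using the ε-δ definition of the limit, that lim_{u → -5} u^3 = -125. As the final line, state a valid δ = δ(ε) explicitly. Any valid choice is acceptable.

Fix ε > 0. We seek δ > 0 with 0 < |u + 5| < δ ⇒ |u^3 + 125| < ε.
Factor: u^3 + 125 = (u + 5)(u^2 - 5u + 25), so |u^3 + 125| = |u + 5|·|u^2 - 5u + 25|.
Impose δ ≤ 2 so that |u| < 7; then |u^2 - 5u + 25| ≤ 109.
Hence |u^3 + 125| ≤ 109|u + 5|, which is < ε once |u + 5| < ε/109.
Take δ = min(2, ε/109). If 0 < |u + 5| < δ then both bounds hold and |u^3 + 125| ≤ 109|u + 5| < 109·(ε/109) = ε.

δ = min(2, ε/109)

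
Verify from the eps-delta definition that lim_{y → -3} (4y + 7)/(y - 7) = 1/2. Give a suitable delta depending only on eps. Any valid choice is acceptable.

delta = min(5, (10/7)eps)

Let eps > 0 be given. We want delta > 0 with 0 < |y + 3| < delta ⇒ |(4y + 7)/(y - 7) − (1/2)| < eps.
Combining over a common denominator, (4y + 7)/(y - 7) − (1/2) = [(4y + 7)·(-10) − (-5)·(y - 7)] / [(-10)·(y - 7)] = -35(y + 3) / ((-10)(y - 7)).
So |(4y + 7)/(y - 7) − (1/2)| = 35|y + 3| / (10·|y − 7|).
Restrict delta ≤ 5. Then |y + 3| < 5 gives |y − 7| = |(y + 3) + (-10)| ≥ 10 − 5 = 5.
Hence |(4y + 7)/(y - 7) − (1/2)| < 35|y + 3|/(10·5) = (7/10)|y + 3|, which is < eps once |y + 3| < (10/7)eps.
Take delta = min(5, (10/7)eps). Then 0 < |y + 3| < delta forces both bounds, so |(4y + 7)/(y - 7) − (1/2)| < eps.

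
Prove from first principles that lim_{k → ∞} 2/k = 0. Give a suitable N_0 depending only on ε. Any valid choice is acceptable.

N_0 = 2/ε

Suppose ε > 0. For k ≥ 1, |2/k − 0| = 2/(k) ≤ 2/k.
We need 2/k < ε, i.e. k > 2/ε.
Take N_0 = 2/ε. If k > N_0 then |2/k| ≤ 2/k < ε.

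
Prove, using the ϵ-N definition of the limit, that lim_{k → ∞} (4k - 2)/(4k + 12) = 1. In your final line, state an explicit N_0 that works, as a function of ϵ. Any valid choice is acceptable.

Suppose ϵ > 0. For k ≥ 1, |(4k - 2)/(4k + 12) − 1| = |-56|/(4(4k + 12)) = 56/(4(4k + 12)).
Since 4k + 12 ≥ 4k for k ≥ 1, this is ≤ 56/(4·4k) = (7/2)/k.
So |(4k - 2)/(4k + 12) − 1| < ϵ whenever k > (7/2)/ϵ.
Take N_0 = (7/2)/ϵ. If k > N_0 then |(4k - 2)/(4k + 12) − 1| ≤ (7/2)/k < ϵ.

N_0 = (7/2)/ϵ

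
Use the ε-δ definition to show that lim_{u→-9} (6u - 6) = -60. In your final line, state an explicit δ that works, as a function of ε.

Fix ε > 0. We need δ > 0 so that 0 < |u + 9| < δ implies |(6u - 6) + 60| < ε.
Since (6u - 6) + 60 = 6(u + 9), we have |(6u - 6) + 60| = 6|u + 9|.
Thus it suffices that |u + 9| < ε/6.
Take δ = ε/6. If 0 < |u + 9| < δ then |(6u - 6) + 60| = 6|u + 9| < 6·(ε/6) = ε.

δ = ε/6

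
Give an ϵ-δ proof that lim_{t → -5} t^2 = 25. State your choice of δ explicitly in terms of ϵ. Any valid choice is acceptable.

Let ϵ > 0. We seek δ > 0 with 0 < |t + 5| < δ ⇒ |t^2 − 25| < ϵ.
Factor: t^2 − 25 = (t + 5)(t - 5), so |t^2 − 25| = |t + 5|·|t - 5|.
Impose δ ≤ 2 so that |t| < 7; then |t - 5| ≤ 12.
Hence |t^2 − 25| ≤ 12|t + 5|, which is < ϵ once |t + 5| < ϵ/12.
Take δ = min(2, ϵ/12). If 0 < |t + 5| < δ then both bounds hold and |t^2 − 25| ≤ 12|t + 5| < 12·(ϵ/12) = ϵ.

δ = min(2, ϵ/12)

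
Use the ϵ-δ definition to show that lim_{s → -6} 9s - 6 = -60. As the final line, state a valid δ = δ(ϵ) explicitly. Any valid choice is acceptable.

δ = ϵ/9

Let ϵ > 0. We need δ > 0 so that 0 < |s + 6| < δ implies |(9s - 6) + 60| < ϵ.
|(9s - 6) + 60| = |9s + 54| = 9|s + 6|.
Thus it suffices that |s + 6| < ϵ/9.
Take δ = ϵ/9. If 0 < |s + 6| < δ then |(9s - 6) + 60| = 9|s + 6| < 9·(ϵ/9) = ϵ.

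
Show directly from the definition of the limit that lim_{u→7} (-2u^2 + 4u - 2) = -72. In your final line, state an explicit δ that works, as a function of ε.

δ = min(2, ε/28)

Fix ε > 0. We want δ > 0 such that 0 < |u − 7| < δ implies |(-2u^2 + 4u - 2) + 72| < ε.
(-2u^2 + 4u - 2) + 72 = -2u^2 + 4u + 70 = (u − 7)(-2u - 10).
So |(-2u^2 + 4u - 2) + 72| = |u − 7|·|-2u - 10|.
Require δ ≤ 2. Then |u − 7| < 2 gives |u| < 9, and by the triangle inequality |-2u - 10| ≤ 2·9 + 10 = 28.
Hence |(-2u^2 + 4u - 2) + 72| ≤ 28|u − 7| < ε provided |u − 7| < ε/28.
Take δ = min(2, ε/28). Then 0 < |u − 7| < δ gives both |u − 7| < 2 and |u − 7| < ε/28, so |(-2u^2 + 4u - 2) + 72| < ε.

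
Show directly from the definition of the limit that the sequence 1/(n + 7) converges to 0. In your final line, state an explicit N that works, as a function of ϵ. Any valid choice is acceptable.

Suppose ϵ > 0. For n ≥ 1, |1/(n + 7) − 0| = 1/(n + 7) ≤ 1/n.
We need 1/n < ϵ, i.e. n > 1/ϵ.
Take N = 1/ϵ. If n > N then |1/(n + 7)| ≤ 1/n < ϵ.

N = 1/ϵ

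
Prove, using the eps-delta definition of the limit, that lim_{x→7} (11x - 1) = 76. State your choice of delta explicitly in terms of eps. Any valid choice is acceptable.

delta = eps/11

Suppose eps > 0. We need delta > 0 so that 0 < |x − 7| < delta implies |(11x - 1) − 76| < eps.
Since (11x - 1) − 76 = 11(x − 7), we have |(11x - 1) − 76| = 11|x − 7|.
Thus it suffices that |x − 7| < eps/11.
Take delta = eps/11. If 0 < |x − 7| < delta then |(11x - 1) − 76| = 11|x − 7| < 11·(eps/11) = eps.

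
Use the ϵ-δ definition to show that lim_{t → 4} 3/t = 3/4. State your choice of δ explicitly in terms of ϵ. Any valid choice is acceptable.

Suppose ϵ > 0. We seek δ > 0 such that 0 < |t − 4| < δ implies |3/t − (3/4)| < ϵ.
|3/t − (3/4)| = 3·|4 − t|/(4·|t|) = 3|t − 4|/(4|t|).
Restrict δ ≤ 2. Then |t − 4| < 2 gives |t| > 2, so 4|t| > 8.
Then |3/t − (3/4)| < 3|t − 4|/8, which is < ϵ when |t − 4| < (8/3)ϵ.
Take δ = min(2, (8/3)ϵ). Then 0 < |t − 4| < δ gives both |t − 4| < 2 and |t − 4| < (8/3)ϵ, so |3/t − (3/4)| < ϵ.

δ = min(2, (8/3)ϵ)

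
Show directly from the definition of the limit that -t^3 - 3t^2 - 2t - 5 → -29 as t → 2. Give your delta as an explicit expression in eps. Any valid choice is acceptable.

delta = min(1, eps/36)

Let eps > 0. We want delta > 0 such that 0 < |t − 2| < delta implies |(-t^3 - 3t^2 - 2t - 5) + 29| < eps.
(-t^3 - 3t^2 - 2t - 5) + 29 = -t^3 - 3t^2 - 2t + 24 = (t − 2)(-t^2 - 5t - 12).
So |(-t^3 - 3t^2 - 2t - 5) + 29| = |t − 2|·|-t^2 - 5t - 12|.
Assume first that |t − 2| < 1, so |t| < 3. Then |-t^2 - 5t - 12| ≤ 3^2 + 5·3 + 12 = 36.
Hence |(-t^3 - 3t^2 - 2t - 5) + 29| ≤ 36|t − 2| < eps provided |t − 2| < eps/36.
Take delta = min(1, eps/36). Then 0 < |t − 2| < delta gives both |t − 2| < 1 and |t − 2| < eps/36, so |(-t^3 - 3t^2 - 2t - 5) + 29| < eps.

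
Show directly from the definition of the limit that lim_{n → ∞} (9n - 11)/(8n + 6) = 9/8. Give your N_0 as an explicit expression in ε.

N_0 = (71/32)/ε

Fix ε > 0. For n ≥ 1, |(9n - 11)/(8n + 6) − (9/8)| = |-142|/(8(8n + 6)) = 142/(8(8n + 6)).
Since 8n + 6 ≥ 8n for n ≥ 1, this is ≤ 142/(8·8n) = (71/32)/n.
So |(9n - 11)/(8n + 6) − (9/8)| < ε whenever n > (71/32)/ε.
Take N_0 = (71/32)/ε. If n > N_0 then |(9n - 11)/(8n + 6) − (9/8)| ≤ (71/32)/n < ε.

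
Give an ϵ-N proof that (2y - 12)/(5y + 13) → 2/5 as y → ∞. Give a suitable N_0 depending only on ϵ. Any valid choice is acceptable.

N_0 = (86/25)/ϵ

Let ϵ > 0 be given. We seek N_0 > 0 such that y > N_0 implies |(2y - 12)/(5y + 13) − (2/5)| < ϵ.
(2y - 12)/(5y + 13) − (2/5) = (5(2y - 12) − 2(5y + 13)) / (5(5y + 13)) = -86/(5(5y + 13)).
For y > 0 we have 5y + 13 > 5y, so |(2y - 12)/(5y + 13) − (2/5)| = 86/(5(5y + 13)) < 86/(5·5y) = (86/25)/y.
Thus |(2y - 12)/(5y + 13) − (2/5)| < ϵ whenever y > (86/25)/ϵ.
Take N_0 = (86/25)/ϵ. If y > N_0 then |(2y - 12)/(5y + 13) − (2/5)| < (86/25)/y < ϵ.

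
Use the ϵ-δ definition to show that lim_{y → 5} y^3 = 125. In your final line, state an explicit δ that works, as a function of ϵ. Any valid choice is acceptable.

Suppose ϵ > 0. We seek δ > 0 with 0 < |y − 5| < δ ⇒ |y^3 − 125| < ϵ.
Factor: y^3 − 125 = (y − 5)(y^2 + 5y + 25), so |y^3 − 125| = |y − 5|·|y^2 + 5y + 25|.
Impose δ ≤ 1 so that |y| < 6; then |y^2 + 5y + 25| ≤ 91.
Hence |y^3 − 125| ≤ 91|y − 5|, which is < ϵ once |y − 5| < ϵ/91.
Take δ = min(1, ϵ/91). If 0 < |y − 5| < δ then both bounds hold and |y^3 − 125| ≤ 91|y − 5| < 91·(ϵ/91) = ϵ.

δ = min(1, ϵ/91)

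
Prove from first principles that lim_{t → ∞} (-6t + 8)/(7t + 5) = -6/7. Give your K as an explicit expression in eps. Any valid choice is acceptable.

Let eps > 0. We seek K > 0 such that t > K implies |(-6t + 8)/(7t + 5) + 6/7| < eps.
(-6t + 8)/(7t + 5) + 6/7 = (7(-6t + 8) − (-6)(7t + 5)) / (7(7t + 5)) = 86/(7(7t + 5)).
For t > 0 we have 7t + 5 > 7t, so |(-6t + 8)/(7t + 5) + 6/7| = 86/(7(7t + 5)) < 86/(7·7t) = (86/49)/t.
Thus |(-6t + 8)/(7t + 5) + 6/7| < eps whenever t > (86/49)/eps.
Take K = (86/49)/eps. If t > K then |(-6t + 8)/(7t + 5) + 6/7| < (86/49)/t < eps.

K = (86/49)/eps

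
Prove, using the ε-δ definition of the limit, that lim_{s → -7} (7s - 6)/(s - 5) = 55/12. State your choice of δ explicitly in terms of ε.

Let ε > 0 be given. We want δ > 0 with 0 < |s + 7| < δ ⇒ |(7s - 6)/(s - 5) − (55/12)| < ε.
Combining over a common denominator, (7s - 6)/(s - 5) − (55/12) = [(7s - 6)·(-12) − (-55)·(s - 5)] / [(-12)·(s - 5)] = -29(s + 7) / ((-12)(s - 5)).
So |(7s - 6)/(s - 5) − (55/12)| = 29|s + 7| / (12·|s − 5|).
Require δ ≤ 6, so |s − 5| ≥ |-12| − |s + 7| > 12 − 6 = 6.
Hence |(7s - 6)/(s - 5) − (55/12)| < 29|s + 7|/(12·6) = (29/72)|s + 7|, which is < ε once |s + 7| < (72/29)ε.
Take δ = min(6, (72/29)ε). Then 0 < |s + 7| < δ forces both bounds, so |(7s - 6)/(s - 5) − (55/12)| < ε.

δ = min(6, (72/29)ε)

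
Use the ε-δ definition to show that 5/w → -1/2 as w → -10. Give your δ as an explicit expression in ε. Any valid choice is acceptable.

δ = min(5, 10ε)

Fix ε > 0. We seek δ > 0 such that 0 < |w + 10| < δ implies |5/w + 1/2| < ε.
|5/w + 1/2| = 5·|-10 − w|/(10·|w|) = 5|w + 10|/(10|w|).
Restrict δ ≤ 5. Then |w + 10| < 5 gives |w| > 5, so 10|w| > 50.
Then |5/w + 1/2| < 5|w + 10|/50, which is < ε when |w + 10| < 10ε.
Take δ = min(5, 10ε). Then 0 < |w + 10| < δ gives both |w + 10| < 5 and |w + 10| < 10ε, so |5/w + 1/2| < ε.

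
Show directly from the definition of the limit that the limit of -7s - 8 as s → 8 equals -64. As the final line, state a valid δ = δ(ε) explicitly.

δ = ε/7

Fix ε > 0. We need δ > 0 so that 0 < |s − 8| < δ implies |(-7s - 8) + 64| < ε.
|(-7s - 8) + 64| = |-7s + 56| = 7|s − 8|.
So 7|s − 8| < ε exactly when |s − 8| < ε/7.
Choosing δ = ε/7 gives |(-7s - 8) + 64| = 7|s − 8| < ε whenever |s − 8| < δ.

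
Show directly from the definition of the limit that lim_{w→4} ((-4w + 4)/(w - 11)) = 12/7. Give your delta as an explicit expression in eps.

delta = min(7/2, (49/80)eps)

Fix eps > 0. We want delta > 0 with 0 < |w − 4| < delta ⇒ |(-4w + 4)/(w - 11) − (12/7)| < eps.
Combining over a common denominator, (-4w + 4)/(w - 11) − (12/7) = [(-4w + 4)·(-7) − (-12)·(w - 11)] / [(-7)·(w - 11)] = 40(w − 4) / ((-7)(w - 11)).
So |(-4w + 4)/(w - 11) − (12/7)| = 40|w − 4| / (7·|w − 11|).
Require delta ≤ 7/2, so |w − 11| ≥ |-7| − |w − 4| > 7 − 7/2 = 7/2.
Hence |(-4w + 4)/(w - 11) − (12/7)| < 40|w − 4|/(7·(7/2)) = (80/49)|w − 4|, which is < eps once |w − 4| < (49/80)eps.
Take delta = min(7/2, (49/80)eps). Then 0 < |w − 4| < delta forces both bounds, so |(-4w + 4)/(w - 11) − (12/7)| < eps.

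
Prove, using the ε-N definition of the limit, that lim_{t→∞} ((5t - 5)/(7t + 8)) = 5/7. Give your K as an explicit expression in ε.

Let ε > 0. We seek K > 0 such that t > K implies |(5t - 5)/(7t + 8) − (5/7)| < ε.
(5t - 5)/(7t + 8) − (5/7) = (7(5t - 5) − 5(7t + 8)) / (7(7t + 8)) = -75/(7(7t + 8)).
For t > 0 we have 7t + 8 > 7t, so |(5t - 5)/(7t + 8) − (5/7)| = 75/(7(7t + 8)) < 75/(7·7t) = (75/49)/t.
Thus |(5t - 5)/(7t + 8) − (5/7)| < ε whenever t > (75/49)/ε.
Take K = (75/49)/ε. If t > K then |(5t - 5)/(7t + 8) − (5/7)| < (75/49)/t < ε.

K = (75/49)/ε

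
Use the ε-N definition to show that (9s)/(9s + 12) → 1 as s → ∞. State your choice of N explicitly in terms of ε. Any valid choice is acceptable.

N = (4/3)/ε

Fix ε > 0. We seek N > 0 such that s > N implies |(9s)/(9s + 12) − 1| < ε.
(9s)/(9s + 12) − 1 = (9(9s) − 9(9s + 12)) / (9(9s + 12)) = -108/(9(9s + 12)).
For s > 0 we have 9s + 12 > 9s, so |(9s)/(9s + 12) − 1| = 108/(9(9s + 12)) < 108/(9·9s) = (4/3)/s.
Thus |(9s)/(9s + 12) − 1| < ε whenever s > (4/3)/ε.
Take N = (4/3)/ε. If s > N then |(9s)/(9s + 12) − 1| < (4/3)/s < ε.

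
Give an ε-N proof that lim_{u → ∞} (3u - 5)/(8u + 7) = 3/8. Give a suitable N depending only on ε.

N = (61/64)/ε

Let ε > 0 be given. We seek N > 0 such that u > N implies |(3u - 5)/(8u + 7) − (3/8)| < ε.
(3u - 5)/(8u + 7) − (3/8) = (8(3u - 5) − 3(8u + 7)) / (8(8u + 7)) = -61/(8(8u + 7)).
For u > 0 we have 8u + 7 > 8u, so |(3u - 5)/(8u + 7) − (3/8)| = 61/(8(8u + 7)) < 61/(8·8u) = (61/64)/u.
Thus |(3u - 5)/(8u + 7) − (3/8)| < ε whenever u > (61/64)/ε.
Take N = (61/64)/ε. If u > N then |(3u - 5)/(8u + 7) − (3/8)| < (61/64)/u < ε.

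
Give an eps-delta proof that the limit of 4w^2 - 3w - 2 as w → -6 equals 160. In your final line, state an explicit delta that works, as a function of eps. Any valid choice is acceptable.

Let eps > 0 be given. We want delta > 0 such that 0 < |w + 6| < delta implies |(4w^2 - 3w - 2) − 160| < eps.
(4w^2 - 3w - 2) − 160 = 4w^2 - 3w - 162 = (w + 6)(4w - 27).
So |(4w^2 - 3w - 2) − 160| = |w + 6|·|4w - 27|.
Require delta ≤ 1. Then |w + 6| < 1 gives |w| < 7, and by the triangle inequality |4w - 27| ≤ 4·7 + 27 = 55.
Hence |(4w^2 - 3w - 2) − 160| ≤ 55|w + 6| < eps provided |w + 6| < eps/55.
Take delta = min(1, eps/55). Then 0 < |w + 6| < delta gives both |w + 6| < 1 and |w + 6| < eps/55, so |(4w^2 - 3w - 2) − 160| < eps.

delta = min(1, eps/55)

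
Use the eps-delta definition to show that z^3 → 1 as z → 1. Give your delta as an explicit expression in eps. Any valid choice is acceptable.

Let eps > 0 be given. We seek delta > 0 with 0 < |z − 1| < delta ⇒ |z^3 − 1| < eps.
Factor: z^3 − 1 = (z − 1)(z^2 + z + 1), so |z^3 − 1| = |z − 1|·|z^2 + z + 1|.
Impose delta ≤ 1 so that |z| < 2; then |z^2 + z + 1| ≤ 7.
Hence |z^3 − 1| ≤ 7|z − 1|, which is < eps once |z − 1| < eps/7.
Take delta = min(1, eps/7). If 0 < |z − 1| < delta then both bounds hold and |z^3 − 1| ≤ 7|z − 1| < 7·(eps/7) = eps.

delta = min(1, eps/7)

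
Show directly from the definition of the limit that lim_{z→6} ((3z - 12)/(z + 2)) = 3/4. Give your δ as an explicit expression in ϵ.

δ = min(4, (16/9)ϵ)

Let ϵ > 0. We want δ > 0 with 0 < |z − 6| < δ ⇒ |(3z - 12)/(z + 2) − (3/4)| < ϵ.
Combining over a common denominator, (3z - 12)/(z + 2) − (3/4) = [(3z - 12)·8 − 6·(z + 2)] / [8·(z + 2)] = 18(z − 6) / (8(z + 2)).
So |(3z - 12)/(z + 2) − (3/4)| = 18|z − 6| / (8·|z + 2|).
Restrict δ ≤ 4. Then |z − 6| < 4 gives |z + 2| = |(z − 6) + 8| ≥ 8 − 4 = 4.
Hence |(3z - 12)/(z + 2) − (3/4)| < 18|z − 6|/(8·4) = (9/16)|z − 6|, which is < ϵ once |z − 6| < (16/9)ϵ.
Take δ = min(4, (16/9)ϵ). Then 0 < |z − 6| < δ forces both bounds, so |(3z - 12)/(z + 2) − (3/4)| < ϵ.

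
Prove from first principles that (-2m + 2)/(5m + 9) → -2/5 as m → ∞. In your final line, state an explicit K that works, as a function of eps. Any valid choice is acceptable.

K = (28/25)/eps

Suppose eps > 0. For m ≥ 1, |(-2m + 2)/(5m + 9) + 2/5| = |28|/(5(5m + 9)) = 28/(5(5m + 9)).
Since 5m + 9 ≥ 5m for m ≥ 1, this is ≤ 28/(5·5m) = (28/25)/m.
So |(-2m + 2)/(5m + 9) + 2/5| < eps whenever m > (28/25)/eps.
Take K = (28/25)/eps. If m > K then |(-2m + 2)/(5m + 9) + 2/5| ≤ (28/25)/m < eps.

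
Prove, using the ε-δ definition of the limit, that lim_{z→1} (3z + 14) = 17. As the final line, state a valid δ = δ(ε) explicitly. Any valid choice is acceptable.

δ = ε/3

Let ε > 0. We need δ > 0 so that 0 < |z − 1| < δ implies |(3z + 14) − 17| < ε.
Since (3z + 14) − 17 = 3(z − 1), we have |(3z + 14) − 17| = 3|z − 1|.
So 3|z − 1| < ε exactly when |z − 1| < ε/3.
Take δ = ε/3. If 0 < |z − 1| < δ then |(3z + 14) − 17| = 3|z − 1| < 3·(ε/3) = ε.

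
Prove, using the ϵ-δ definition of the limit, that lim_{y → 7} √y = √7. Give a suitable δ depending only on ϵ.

δ = min(7, √7·ϵ)

Let ϵ > 0 be given. We want δ > 0 such that 0 < |y − 7| < δ implies |√y − √7| < ϵ.
Rationalise: √y − √7 = (y − 7)/(√y + √7), so |√y − √7| = |y − 7|/(√y + √7).
Restrict δ ≤ 7 so that |y − 7| < 7 forces y > 0, and then √y + √7 > √7.
Hence |√y − √7| < |y − 7|/√7, which is < ϵ once |y − 7| < √7·ϵ.
Take δ = min(7, √7·ϵ). If 0 < |y − 7| < δ then y > 0 and |√y − √7| < |y − 7|/√7 < ϵ.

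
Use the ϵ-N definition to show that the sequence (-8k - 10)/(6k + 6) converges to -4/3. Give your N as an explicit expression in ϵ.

Suppose ϵ > 0. For k ≥ 1, |(-8k - 10)/(6k + 6) + 4/3| = |-12|/(6(6k + 6)) = 12/(6(6k + 6)).
Since 6k + 6 ≥ 6k for k ≥ 1, this is ≤ 12/(6·6k) = (1/3)/k.
So |(-8k - 10)/(6k + 6) + 4/3| < ϵ whenever k > (1/3)/ϵ.
Take N = (1/3)/ϵ. If k > N then |(-8k - 10)/(6k + 6) + 4/3| ≤ (1/3)/k < ϵ.

N = (1/3)/ϵ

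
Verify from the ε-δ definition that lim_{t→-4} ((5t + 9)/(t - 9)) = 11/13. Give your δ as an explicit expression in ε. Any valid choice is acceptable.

δ = min(13/2, (169/108)ε)

Fix ε > 0. We want δ > 0 with 0 < |t + 4| < δ ⇒ |(5t + 9)/(t - 9) − (11/13)| < ε.
Combining over a common denominator, (5t + 9)/(t - 9) − (11/13) = [(5t + 9)·(-13) − (-11)·(t - 9)] / [(-13)·(t - 9)] = -54(t + 4) / ((-13)(t - 9)).
So |(5t + 9)/(t - 9) − (11/13)| = 54|t + 4| / (13·|t − 9|).
Require δ ≤ 13/2, so |t − 9| ≥ |-13| − |t + 4| > 13 − 13/2 = 13/2.
Hence |(5t + 9)/(t - 9) − (11/13)| < 54|t + 4|/(13·(13/2)) = (108/169)|t + 4|, which is < ε once |t + 4| < (169/108)ε.
Take δ = min(13/2, (169/108)ε). Then 0 < |t + 4| < δ forces both bounds, so |(5t + 9)/(t - 9) − (11/13)| < ε.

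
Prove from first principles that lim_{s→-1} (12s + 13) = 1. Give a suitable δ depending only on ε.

δ = ε/12

Suppose ε > 0. We need δ > 0 so that 0 < |s + 1| < δ implies |(12s + 13) − 1| < ε.
Since (12s + 13) − 1 = 12(s + 1), we have |(12s + 13) − 1| = 12|s + 1|.
Thus it suffices that |s + 1| < ε/12.
Take δ = ε/12. If 0 < |s + 1| < δ then |(12s + 13) − 1| = 12|s + 1| < 12·(ε/12) = ε.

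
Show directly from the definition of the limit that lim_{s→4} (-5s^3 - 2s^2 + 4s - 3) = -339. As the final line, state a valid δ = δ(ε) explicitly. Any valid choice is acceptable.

δ = min(1, ε/319)

Suppose ε > 0. We want δ > 0 such that 0 < |s − 4| < δ implies |(-5s^3 - 2s^2 + 4s - 3) + 339| < ε.
(-5s^3 - 2s^2 + 4s - 3) + 339 = -5s^3 - 2s^2 + 4s + 336 = (s − 4)(-5s^2 - 22s - 84).
So |(-5s^3 - 2s^2 + 4s - 3) + 339| = |s − 4|·|-5s^2 - 22s - 84|.
Assume first that |s − 4| < 1, so |s| < 5. Then |-5s^2 - 22s - 84| ≤ 5·5^2 + 22·5 + 84 = 319.
Hence |(-5s^3 - 2s^2 + 4s - 3) + 339| ≤ 319|s − 4| < ε provided |s − 4| < ε/319.
Take δ = min(1, ε/319). Then 0 < |s − 4| < δ gives both |s − 4| < 1 and |s − 4| < ε/319, so |(-5s^3 - 2s^2 + 4s - 3) + 339| < ε.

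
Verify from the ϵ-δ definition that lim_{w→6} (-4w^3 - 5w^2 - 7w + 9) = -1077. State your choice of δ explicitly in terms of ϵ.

δ = min(1, ϵ/580)

Fix ϵ > 0. We want δ > 0 such that 0 < |w − 6| < δ implies |(-4w^3 - 5w^2 - 7w + 9) + 1077| < ϵ.
(-4w^3 - 5w^2 - 7w + 9) + 1077 = -4w^3 - 5w^2 - 7w + 1086 = (w − 6)(-4w^2 - 29w - 181).
So |(-4w^3 - 5w^2 - 7w + 9) + 1077| = |w − 6|·|-4w^2 - 29w - 181|.
Require δ ≤ 1. Then |w − 6| < 1 gives |w| < 7, and by the triangle inequality |-4w^2 - 29w - 181| ≤ 4·7^2 + 29·7 + 181 = 580.
Hence |(-4w^3 - 5w^2 - 7w + 9) + 1077| ≤ 580|w − 6| < ϵ provided |w − 6| < ϵ/580.
Choosing δ = min(1, ϵ/580) ensures both conditions, hence |(-4w^3 - 5w^2 - 7w + 9) + 1077| < ϵ.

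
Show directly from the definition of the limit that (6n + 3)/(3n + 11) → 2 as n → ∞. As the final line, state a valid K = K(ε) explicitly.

Let ε > 0 be given. For n ≥ 1, |(6n + 3)/(3n + 11) − 2| = |-57|/(3(3n + 11)) = 57/(3(3n + 11)).
Since 3n + 11 ≥ 3n for n ≥ 1, this is ≤ 57/(3·3n) = (19/3)/n.
So |(6n + 3)/(3n + 11) − 2| < ε whenever n > (19/3)/ε.
Take K = (19/3)/ε. If n > K then |(6n + 3)/(3n + 11) − 2| ≤ (19/3)/n < ε.

K = (19/3)/ε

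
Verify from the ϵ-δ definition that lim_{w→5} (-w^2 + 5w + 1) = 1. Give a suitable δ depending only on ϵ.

Suppose ϵ > 0. We want δ > 0 such that 0 < |w − 5| < δ implies |(-w^2 + 5w + 1) − 1| < ϵ.
(-w^2 + 5w + 1) − 1 = -w^2 + 5w = (w − 5)(-w).
So |(-w^2 + 5w + 1) − 1| = |w − 5|·|-w|.
Assume first that |w − 5| < 1, so |w| < 6. Then |-w| ≤ 6 = 6.
Hence |(-w^2 + 5w + 1) − 1| ≤ 6|w − 5| < ϵ provided |w − 5| < ϵ/6.
Take δ = min(1, ϵ/6). Then 0 < |w − 5| < δ gives both |w − 5| < 1 and |w − 5| < ϵ/6, so |(-w^2 + 5w + 1) − 1| < ϵ.

δ = min(1, ϵ/6)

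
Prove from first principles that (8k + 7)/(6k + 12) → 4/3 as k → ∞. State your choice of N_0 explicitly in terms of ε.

Let ε > 0 be given. For k ≥ 1, |(8k + 7)/(6k + 12) − (4/3)| = |-54|/(6(6k + 12)) = 54/(6(6k + 12)).
Since 6k + 12 ≥ 6k for k ≥ 1, this is ≤ 54/(6·6k) = (3/2)/k.
So |(8k + 7)/(6k + 12) − (4/3)| < ε whenever k > (3/2)/ε.
Take N_0 = (3/2)/ε. If k > N_0 then |(8k + 7)/(6k + 12) − (4/3)| ≤ (3/2)/k < ε.

N_0 = (3/2)/ε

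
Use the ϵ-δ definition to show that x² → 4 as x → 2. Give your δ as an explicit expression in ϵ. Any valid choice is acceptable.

Let ϵ > 0 be given. We seek δ > 0 with 0 < |x − 2| < δ ⇒ |x² − 4| < ϵ.
Factor: x² − 4 = (x − 2)(x + 2), so |x² − 4| = |x − 2|·|x + 2|.
Impose δ ≤ 1 so that |x| < 3; then |x + 2| ≤ 5.
Hence |x² − 4| ≤ 5|x − 2|, which is < ϵ once |x − 2| < ϵ/5.
Take δ = min(1, ϵ/5). If 0 < |x − 2| < δ then both bounds hold and |x² − 4| ≤ 5|x − 2| < 5·(ϵ/5) = ϵ.

δ = min(1, ϵ/5)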